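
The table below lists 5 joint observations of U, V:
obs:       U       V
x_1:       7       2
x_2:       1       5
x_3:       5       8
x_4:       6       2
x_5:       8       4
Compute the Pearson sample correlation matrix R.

Step 1 — column means:
  mean(U) = (7 + 1 + 5 + 6 + 8) / 5 = 27/5 = 5.4
  mean(V) = (2 + 5 + 8 + 2 + 4) / 5 = 21/5 = 4.2

Step 2 — sample variances and covariances s[i,j] = (1/(n-1)) · Σ_k (x_{k,i} - mean_i) · (x_{k,j} - mean_j), with n-1 = 4:
  s[U,U] = ((1.6)·(1.6) + (-4.4)·(-4.4) + (-0.4)·(-0.4) + (0.6)·(0.6) + (2.6)·(2.6)) / 4 = 29.2/4 = 7.3
  s[U,V] = ((1.6)·(-2.2) + (-4.4)·(0.8) + (-0.4)·(3.8) + (0.6)·(-2.2) + (2.6)·(-0.2)) / 4 = -10.4/4 = -2.6
  s[V,V] = ((-2.2)·(-2.2) + (0.8)·(0.8) + (3.8)·(3.8) + (-2.2)·(-2.2) + (-0.2)·(-0.2)) / 4 = 24.8/4 = 6.2
  Sample standard deviations s_i = √(s[i,i]):
  s(U) = √(7.3) = 2.7019
  s(V) = √(6.2) = 2.49

Step 3 — r_{ij} = s_{ij} / (s_i · s_j):
  r[U,U] = 1 (diagonal).
  r[U,V] = -2.6 / (2.7019 · 2.49) = -2.6 / 6.7276 = -0.3865
  r[V,V] = 1 (diagonal).

R is symmetric with unit diagonal. Assembling:

R = [[1, -0.3865],
 [-0.3865, 1]]


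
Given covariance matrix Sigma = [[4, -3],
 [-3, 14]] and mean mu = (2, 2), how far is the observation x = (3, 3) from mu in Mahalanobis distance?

Step 1 — centre the observation: (x - mu) = (1, 1).

Step 2 — invert Sigma. det(Sigma) = 4·14 - (-3)² = 47.
  Sigma^{-1} = (1/det) · [[d, -b], [-b, a]] = [[0.2979, 0.0638],
 [0.0638, 0.0851]].

Step 3 — form the quadratic (x - mu)^T · Sigma^{-1} · (x - mu):
  Sigma^{-1} · (x - mu) = (0.3617, 0.1489).
  (x - mu)^T · [Sigma^{-1} · (x - mu)] = (1)·(0.3617) + (1)·(0.1489) = 0.5106.

Step 4 — take square root: d = √(0.5106) ≈ 0.7146.

d(x, mu) = √(0.5106) ≈ 0.7146


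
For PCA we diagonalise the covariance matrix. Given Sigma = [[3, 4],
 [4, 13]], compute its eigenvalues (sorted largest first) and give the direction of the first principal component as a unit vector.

Step 1 — characteristic polynomial of 2×2 Sigma:
  det(Sigma - λI) = λ² - trace · λ + det = 0.
  trace = 3 + 13 = 16, det = 3·13 - (4)² = 23.
Step 2 — discriminant:
  Δ = trace² - 4·det = 256 - 92 = 164.
Step 3 — eigenvalues:
  λ = (trace ± √Δ)/2 = (16 ± 12.8062)/2,
  λ_1 = 14.4031,  λ_2 = 1.5969.

Step 4 — unit eigenvector for λ_1: solve (Sigma - λ_1 I)v = 0. First row:
  (3 - 14.4031)·v_x + (4)·v_y = 0, i.e. (-11.4031)·v_x + (4)·v_y = 0,
  so v ∝ (b, λ_1 - a) = (4, 11.4031) = u.
  ||u|| = √((4)² + (11.4031)²) = √(146.0312) ≈ 12.0843,
  v_1 = u/||u|| ≈ (0.331, 0.9436) (||v_1|| = 1).

λ_1 = 14.4031,  λ_2 = 1.5969;  v_1 ≈ (0.331, 0.9436)


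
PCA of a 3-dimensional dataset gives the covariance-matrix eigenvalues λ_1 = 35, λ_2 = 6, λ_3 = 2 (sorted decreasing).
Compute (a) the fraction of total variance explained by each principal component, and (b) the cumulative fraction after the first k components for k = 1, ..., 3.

Step 1 — total variance = trace(Sigma) = Σ λ_i = 35 + 6 + 2 = 43.

Step 2 — fraction explained by component i = λ_i / Σ λ:
  PC1: 35/43 = 0.814
  PC2: 6/43 = 0.1395
  PC3: 2/43 = 0.0465

Step 3 — cumulative fraction after k components = (λ_1 + ... + λ_k) / Σ λ:
  k = 1: 35/43 = 0.814
  k = 2: (35 + 6)/43 = 41/43 = 0.9535
  k = 3: (35 + 6 + 2)/43 = 43/43 = 1

Summary (fraction, with percent):

explained: PC1 0.814 (81.4%), PC2 0.1395 (13.95%), PC3 0.0465 (4.65%);  cumulative: 0.814, 0.9535, 1


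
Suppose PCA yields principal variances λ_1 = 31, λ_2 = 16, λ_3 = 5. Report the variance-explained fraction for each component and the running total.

Step 1 — total variance = trace(Sigma) = Σ λ_i = 31 + 16 + 5 = 52.

Step 2 — fraction explained by component i = λ_i / Σ λ:
  PC1: 31/52 = 0.5962
  PC2: 16/52 = 0.3077
  PC3: 5/52 = 0.0962

Step 3 — cumulative fraction after k components = (λ_1 + ... + λ_k) / Σ λ:
  k = 1: 31/52 = 0.5962
  k = 2: (31 + 16)/52 = 47/52 = 0.9038
  k = 3: (31 + 16 + 5)/52 = 52/52 = 1

Summary (fraction, with percent):

explained: PC1 0.5962 (59.62%), PC2 0.3077 (30.77%), PC3 0.0962 (9.62%);  cumulative: 0.5962, 0.9038, 1


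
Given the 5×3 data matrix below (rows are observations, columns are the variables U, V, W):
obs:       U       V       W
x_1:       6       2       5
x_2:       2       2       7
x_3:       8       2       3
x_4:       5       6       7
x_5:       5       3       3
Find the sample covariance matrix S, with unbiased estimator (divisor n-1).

Step 1 — column means:
  mean(U) = (6 + 2 + 8 + 5 + 5) / 5 = 26/5 = 5.2
  mean(V) = (2 + 2 + 2 + 6 + 3) / 5 = 15/5 = 3
  mean(W) = (5 + 7 + 3 + 7 + 3) / 5 = 25/5 = 5

Step 2 — sample covariance S[i,j] = (1/(n-1)) · Σ_k (x_{k,i} - mean_i) · (x_{k,j} - mean_j), with n-1 = 4.
  S[U,U] = ((0.8)·(0.8) + (-3.2)·(-3.2) + (2.8)·(2.8) + (-0.2)·(-0.2) + (-0.2)·(-0.2)) / 4 = 18.8/4 = 4.7
  S[U,V] = ((0.8)·(-1) + (-3.2)·(-1) + (2.8)·(-1) + (-0.2)·(3) + (-0.2)·(0)) / 4 = -1/4 = -0.25
  S[U,W] = ((0.8)·(0) + (-3.2)·(2) + (2.8)·(-2) + (-0.2)·(2) + (-0.2)·(-2)) / 4 = -12/4 = -3
  S[V,V] = ((-1)·(-1) + (-1)·(-1) + (-1)·(-1) + (3)·(3) + (0)·(0)) / 4 = 12/4 = 3
  S[V,W] = ((-1)·(0) + (-1)·(2) + (-1)·(-2) + (3)·(2) + (0)·(-2)) / 4 = 6/4 = 1.5
  S[W,W] = ((0)·(0) + (2)·(2) + (-2)·(-2) + (2)·(2) + (-2)·(-2)) / 4 = 16/4 = 4

S is symmetric (S[j,i] = S[i,j]). Assembling:

S = [[4.7, -0.25, -3],
 [-0.25, 3, 1.5],
 [-3, 1.5, 4]]


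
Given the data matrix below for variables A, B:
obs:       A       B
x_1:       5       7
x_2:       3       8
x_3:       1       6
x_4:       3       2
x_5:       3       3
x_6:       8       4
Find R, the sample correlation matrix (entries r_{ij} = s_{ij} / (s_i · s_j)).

Step 1 — column means:
  mean(A) = (5 + 3 + 1 + 3 + 3 + 8) / 6 = 23/6 = 3.8333
  mean(B) = (7 + 8 + 6 + 2 + 3 + 4) / 6 = 30/6 = 5

Step 2 — sample variances and covariances s[i,j] = (1/(n-1)) · Σ_k (x_{k,i} - mean_i) · (x_{k,j} - mean_j), with n-1 = 5:
  s[A,A] = ((1.1667)·(1.1667) + (-0.8333)·(-0.8333) + (-2.8333)·(-2.8333) + (-0.8333)·(-0.8333) + (-0.8333)·(-0.8333) + (4.1667)·(4.1667)) / 5 = 28.8333/5 = 5.7667
  s[A,B] = ((1.1667)·(2) + (-0.8333)·(3) + (-2.8333)·(1) + (-0.8333)·(-3) + (-0.8333)·(-2) + (4.1667)·(-1)) / 5 = -3/5 = -0.6
  s[B,B] = ((2)·(2) + (3)·(3) + (1)·(1) + (-3)·(-3) + (-2)·(-2) + (-1)·(-1)) / 5 = 28/5 = 5.6
  Sample standard deviations s_i = √(s[i,i]):
  s(A) = √(5.7667) = 2.4014
  s(B) = √(5.6) = 2.3664

Step 3 — r_{ij} = s_{ij} / (s_i · s_j):
  r[A,A] = 1 (diagonal).
  r[A,B] = -0.6 / (2.4014 · 2.3664) = -0.6 / 5.6827 = -0.1056
  r[B,B] = 1 (diagonal).

R is symmetric with unit diagonal. Assembling:

R = [[1, -0.1056],
 [-0.1056, 1]]


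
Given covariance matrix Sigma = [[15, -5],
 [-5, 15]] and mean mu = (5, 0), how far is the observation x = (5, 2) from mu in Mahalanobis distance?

Step 1 — centre the observation: (x - mu) = (0, 2).

Step 2 — invert Sigma. det(Sigma) = 15·15 - (-5)² = 200.
  Sigma^{-1} = (1/det) · [[d, -b], [-b, a]] = [[0.075, 0.025],
 [0.025, 0.075]].

Step 3 — form the quadratic (x - mu)^T · Sigma^{-1} · (x - mu):
  Sigma^{-1} · (x - mu) = (0.05, 0.15).
  (x - mu)^T · [Sigma^{-1} · (x - mu)] = (0)·(0.05) + (2)·(0.15) = 0.3.

Step 4 — take square root: d = √(0.3) ≈ 0.5477.

d(x, mu) = √(0.3) ≈ 0.5477


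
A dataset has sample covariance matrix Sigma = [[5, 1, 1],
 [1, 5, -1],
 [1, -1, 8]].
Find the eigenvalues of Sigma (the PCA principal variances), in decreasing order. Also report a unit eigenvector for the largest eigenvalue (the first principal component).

Step 1 — characteristic polynomial p(λ) = det(λI - Sigma) = λ³ - tr·λ² + c_1·λ - det, where tr = trace, c_1 = sum of the principal 2×2 minors, det = det(Sigma):
  tr = 5 + 5 + 8 = 18,
  c_1 = (5·5 - (1)²) + (5·8 - (1)²) + (5·8 - (-1)²) = 24 + 39 + 39 = 102,
  det = 5·(5·8 - (-1)²) - (1)·((1)·8 - (-1)·(1)) + (1)·((1)·(-1) - 5·(1)) = 5·(39) - (1)·(9) + (1)·(-6) = 180.
  So p(λ) = λ³ - 18λ² + 102λ - 180.
Step 2 — look for an integer root (rational root theorem: any rational root is an integer divisor of 180). Testing λ = 6:
  p(6) = 216 - 648 + 612 - 180 = 0  ✓
  Dividing out (λ - 6): p(λ) = (λ - 6)(λ² - 12λ + 30).
Step 3 — remaining eigenvalues from the quadratic λ² - 12λ + 30 = 0:
  Δ = 12² - 4·30 = 144 - 120 = 24,  λ = (12 ± √24)/2 = (12 ± 4.899)/2 ≈ 8.4495 or 3.5505.
  Sorted: λ_1 = 8.4495,  λ_2 = 6,  λ_3 = 3.5505  (check: sum = 18 = tr ✓).

Step 4 — unit eigenvector for λ_1 ≈ 8.4495: v spans the null space of (Sigma - λ_1 I), whose rows are
  r_1 = (-3.4495, 1, 1),  r_2 = (1, -3.4495, -1),  r_3 = (1, -1, -0.4495).
  v is orthogonal to every row, so take v ∝ r_1 × r_2 = ((1)·(-1) - (1)·(-3.4495), (1)·(1) - (-3.4495)·(-1), (-3.4495)·(-3.4495) - (1)·(1)) ≈ (2.4495, -2.4495, 10.899).
  Let u = (2.4495, -2.4495, 10.899).
  ||u|| = √((2.4495)² + (-2.4495)² + (10.899)²) = √(130.7878) ≈ 11.4362,  v_1 = u/||u|| ≈ (0.2142, -0.2142, 0.953) (||v_1|| = 1).

λ_1 = 8.4495,  λ_2 = 6,  λ_3 = 3.5505;  v_1 ≈ (0.2142, -0.2142, 0.953)


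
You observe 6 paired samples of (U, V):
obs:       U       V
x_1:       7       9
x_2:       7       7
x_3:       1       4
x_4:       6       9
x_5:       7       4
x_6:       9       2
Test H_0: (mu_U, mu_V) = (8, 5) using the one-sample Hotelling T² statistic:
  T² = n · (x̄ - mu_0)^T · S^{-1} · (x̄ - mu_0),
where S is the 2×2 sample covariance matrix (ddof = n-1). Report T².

Step 1 — sample mean vector:
  mean(U) = (7 + 7 + 1 + 6 + 7 + 9) / 6 = 37/6 = 6.1667
  mean(V) = (9 + 7 + 4 + 9 + 4 + 2) / 6 = 35/6 = 5.8333
  x̄ = (6.1667, 5.8333),  deviation x̄ - mu_0 = (6.1667, 5.8333) - (8, 5) = (-1.8333, 0.8333).

Step 2 — sample covariance matrix, S[i,j] = (1/(n-1)) · Σ_k (x_{k,i} - mean_i) · (x_{k,j} - mean_j), divisor n-1 = 5:
  S[U,U] = ((0.8333)·(0.8333) + (0.8333)·(0.8333) + (-5.1667)·(-5.1667) + (-0.1667)·(-0.1667) + (0.8333)·(0.8333) + (2.8333)·(2.8333)) / 5 = 36.8333/5 = 7.3667
  S[U,V] = ((0.8333)·(3.1667) + (0.8333)·(1.1667) + (-5.1667)·(-1.8333) + (-0.1667)·(3.1667) + (0.8333)·(-1.8333) + (2.8333)·(-3.8333)) / 5 = 0.1667/5 = 0.0333
  S[V,V] = ((3.1667)·(3.1667) + (1.1667)·(1.1667) + (-1.8333)·(-1.8333) + (3.1667)·(3.1667) + (-1.8333)·(-1.8333) + (-3.8333)·(-3.8333)) / 5 = 42.8333/5 = 8.5667
  S = [[7.3667, 0.0333],
 [0.0333, 8.5667]].

Step 3 — invert S. det(S) = 7.3667·8.5667 - (0.0333)² = 63.1067.
  S^{-1} = (1/det) · [[d, -b], [-b, a]] = [[0.1357, -0.0005],
 [-0.0005, 0.1167]].

Step 4 — quadratic form (x̄ - mu_0)^T · S^{-1} · (x̄ - mu_0):
  S^{-1} · (x̄ - mu_0) = (-0.2493, 0.0982),
  (x̄ - mu_0)^T · [...] = (-1.8333)·(-0.2493) + (0.8333)·(0.0982) = 0.5389.

Step 5 — scale by n: T² = 6 · 0.5389 = 3.2337.

T² ≈ 3.2337


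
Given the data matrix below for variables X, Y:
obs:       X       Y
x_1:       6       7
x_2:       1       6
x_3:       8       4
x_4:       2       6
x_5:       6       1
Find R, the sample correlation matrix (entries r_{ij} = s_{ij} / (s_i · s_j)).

Step 1 — column means:
  mean(X) = (6 + 1 + 8 + 2 + 6) / 5 = 23/5 = 4.6
  mean(Y) = (7 + 6 + 4 + 6 + 1) / 5 = 24/5 = 4.8

Step 2 — sample variances and covariances s[i,j] = (1/(n-1)) · Σ_k (x_{k,i} - mean_i) · (x_{k,j} - mean_j), with n-1 = 4:
  s[X,X] = ((1.4)·(1.4) + (-3.6)·(-3.6) + (3.4)·(3.4) + (-2.6)·(-2.6) + (1.4)·(1.4)) / 4 = 35.2/4 = 8.8
  s[X,Y] = ((1.4)·(2.2) + (-3.6)·(1.2) + (3.4)·(-0.8) + (-2.6)·(1.2) + (1.4)·(-3.8)) / 4 = -12.4/4 = -3.1
  s[Y,Y] = ((2.2)·(2.2) + (1.2)·(1.2) + (-0.8)·(-0.8) + (1.2)·(1.2) + (-3.8)·(-3.8)) / 4 = 22.8/4 = 5.7
  Sample standard deviations s_i = √(s[i,i]):
  s(X) = √(8.8) = 2.9665
  s(Y) = √(5.7) = 2.3875

Step 3 — r_{ij} = s_{ij} / (s_i · s_j):
  r[X,X] = 1 (diagonal).
  r[X,Y] = -3.1 / (2.9665 · 2.3875) = -3.1 / 7.0824 = -0.4377
  r[Y,Y] = 1 (diagonal).

R is symmetric with unit diagonal. Assembling:

R = [[1, -0.4377],
 [-0.4377, 1]]


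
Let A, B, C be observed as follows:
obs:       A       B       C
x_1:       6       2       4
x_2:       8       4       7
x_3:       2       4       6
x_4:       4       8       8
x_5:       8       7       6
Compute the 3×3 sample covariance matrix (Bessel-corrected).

Step 1 — column means:
  mean(A) = (6 + 8 + 2 + 4 + 8) / 5 = 28/5 = 5.6
  mean(B) = (2 + 4 + 4 + 8 + 7) / 5 = 25/5 = 5
  mean(C) = (4 + 7 + 6 + 8 + 6) / 5 = 31/5 = 6.2

Step 2 — sample covariance S[i,j] = (1/(n-1)) · Σ_k (x_{k,i} - mean_i) · (x_{k,j} - mean_j), with n-1 = 4.
  S[A,A] = ((0.4)·(0.4) + (2.4)·(2.4) + (-3.6)·(-3.6) + (-1.6)·(-1.6) + (2.4)·(2.4)) / 4 = 27.2/4 = 6.8
  S[A,B] = ((0.4)·(-3) + (2.4)·(-1) + (-3.6)·(-1) + (-1.6)·(3) + (2.4)·(2)) / 4 = 0/4 = 0
  S[A,C] = ((0.4)·(-2.2) + (2.4)·(0.8) + (-3.6)·(-0.2) + (-1.6)·(1.8) + (2.4)·(-0.2)) / 4 = -1.6/4 = -0.4
  S[B,B] = ((-3)·(-3) + (-1)·(-1) + (-1)·(-1) + (3)·(3) + (2)·(2)) / 4 = 24/4 = 6
  S[B,C] = ((-3)·(-2.2) + (-1)·(0.8) + (-1)·(-0.2) + (3)·(1.8) + (2)·(-0.2)) / 4 = 11/4 = 2.75
  S[C,C] = ((-2.2)·(-2.2) + (0.8)·(0.8) + (-0.2)·(-0.2) + (1.8)·(1.8) + (-0.2)·(-0.2)) / 4 = 8.8/4 = 2.2

S is symmetric (S[j,i] = S[i,j]). Assembling:

S = [[6.8, 0, -0.4],
 [0, 6, 2.75],
 [-0.4, 2.75, 2.2]]


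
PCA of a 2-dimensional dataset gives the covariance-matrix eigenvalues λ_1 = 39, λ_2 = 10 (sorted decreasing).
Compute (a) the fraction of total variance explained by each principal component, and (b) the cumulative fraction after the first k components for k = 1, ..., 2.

Step 1 — total variance = trace(Sigma) = Σ λ_i = 39 + 10 = 49.

Step 2 — fraction explained by component i = λ_i / Σ λ:
  PC1: 39/49 = 0.7959
  PC2: 10/49 = 0.2041

Step 3 — cumulative fraction after k components = (λ_1 + ... + λ_k) / Σ λ:
  k = 1: 39/49 = 0.7959
  k = 2: (39 + 10)/49 = 49/49 = 1

Summary (fraction, with percent):

explained: PC1 0.7959 (79.59%), PC2 0.2041 (20.41%);  cumulative: 0.7959, 1


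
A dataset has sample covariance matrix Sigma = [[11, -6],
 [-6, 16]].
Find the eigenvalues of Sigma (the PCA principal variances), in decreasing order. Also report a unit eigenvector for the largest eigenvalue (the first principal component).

Step 1 — characteristic polynomial of 2×2 Sigma:
  det(Sigma - λI) = λ² - trace · λ + det = 0.
  trace = 11 + 16 = 27, det = 11·16 - (-6)² = 140.
Step 2 — discriminant:
  Δ = trace² - 4·det = 729 - 560 = 169.
Step 3 — eigenvalues:
  λ = (trace ± √Δ)/2 = (27 ± 13)/2,
  λ_1 = 20,  λ_2 = 7.

Step 4 — unit eigenvector for λ_1: solve (Sigma - λ_1 I)v = 0. First row:
  (11 - 20)·v_x + (-6)·v_y = 0, i.e. (-9)·v_x + (-6)·v_y = 0,
  so v ∝ (b, λ_1 - a) = (-6, 9); multiply by -1 so the first entry is positive: u = (6, -9).
  ||u|| = √((6)² + (-9)²) = √(117) ≈ 10.8167,
  v_1 = u/||u|| ≈ (0.5547, -0.8321) (||v_1|| = 1).

λ_1 = 20,  λ_2 = 7;  v_1 ≈ (0.5547, -0.8321)


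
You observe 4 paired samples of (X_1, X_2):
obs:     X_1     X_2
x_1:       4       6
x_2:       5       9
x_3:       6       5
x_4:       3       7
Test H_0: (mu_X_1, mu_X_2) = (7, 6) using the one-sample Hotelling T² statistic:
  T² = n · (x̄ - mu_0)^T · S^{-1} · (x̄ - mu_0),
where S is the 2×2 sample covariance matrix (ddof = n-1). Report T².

Step 1 — sample mean vector:
  mean(X_1) = (4 + 5 + 6 + 3) / 4 = 18/4 = 4.5
  mean(X_2) = (6 + 9 + 5 + 7) / 4 = 27/4 = 6.75
  x̄ = (4.5, 6.75),  deviation x̄ - mu_0 = (4.5, 6.75) - (7, 6) = (-2.5, 0.75).

Step 2 — sample covariance matrix, S[i,j] = (1/(n-1)) · Σ_k (x_{k,i} - mean_i) · (x_{k,j} - mean_j), divisor n-1 = 3:
  S[X_1,X_1] = ((-0.5)·(-0.5) + (0.5)·(0.5) + (1.5)·(1.5) + (-1.5)·(-1.5)) / 3 = 5/3 = 1.6667
  S[X_1,X_2] = ((-0.5)·(-0.75) + (0.5)·(2.25) + (1.5)·(-1.75) + (-1.5)·(0.25)) / 3 = -1.5/3 = -0.5
  S[X_2,X_2] = ((-0.75)·(-0.75) + (2.25)·(2.25) + (-1.75)·(-1.75) + (0.25)·(0.25)) / 3 = 8.75/3 = 2.9167
  S = [[1.6667, -0.5],
 [-0.5, 2.9167]].

Step 3 — invert S. det(S) = 1.6667·2.9167 - (-0.5)² = 4.6111.
  S^{-1} = (1/det) · [[d, -b], [-b, a]] = [[0.6325, 0.1084],
 [0.1084, 0.3614]].

Step 4 — quadratic form (x̄ - mu_0)^T · S^{-1} · (x̄ - mu_0):
  S^{-1} · (x̄ - mu_0) = (-1.5, 0),
  (x̄ - mu_0)^T · [...] = (-2.5)·(-1.5) + (0.75)·(0) = 3.75.

Step 5 — scale by n: T² = 4 · 3.75 = 15.

T² ≈ 15


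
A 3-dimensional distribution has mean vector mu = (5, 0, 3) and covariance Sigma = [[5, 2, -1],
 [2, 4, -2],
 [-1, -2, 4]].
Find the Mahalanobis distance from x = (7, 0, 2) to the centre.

Step 1 — centre the observation: (x - mu) = (2, 0, -1).

Step 2 — invert Sigma (cofactor / det for 3×3, or solve directly):
  Sigma^{-1} = [[0.25, -0.125, 0],
 [-0.125, 0.3958, 0.1667],
 [0, 0.1667, 0.3333]].

Step 3 — form the quadratic (x - mu)^T · Sigma^{-1} · (x - mu):
  Sigma^{-1} · (x - mu) = (0.5, -0.4167, -0.3333).
  (x - mu)^T · [Sigma^{-1} · (x - mu)] = (2)·(0.5) + (0)·(-0.4167) + (-1)·(-0.3333) = 1.3333.

Step 4 — take square root: d = √(1.3333) ≈ 1.1547.

d(x, mu) = √(1.3333) ≈ 1.1547


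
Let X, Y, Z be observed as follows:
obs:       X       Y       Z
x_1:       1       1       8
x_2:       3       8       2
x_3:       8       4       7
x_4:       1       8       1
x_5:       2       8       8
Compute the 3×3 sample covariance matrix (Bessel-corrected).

Step 1 — column means:
  mean(X) = (1 + 3 + 8 + 1 + 2) / 5 = 15/5 = 3
  mean(Y) = (1 + 8 + 4 + 8 + 8) / 5 = 29/5 = 5.8
  mean(Z) = (8 + 2 + 7 + 1 + 8) / 5 = 26/5 = 5.2

Step 2 — sample covariance S[i,j] = (1/(n-1)) · Σ_k (x_{k,i} - mean_i) · (x_{k,j} - mean_j), with n-1 = 4.
  S[X,X] = ((-2)·(-2) + (0)·(0) + (5)·(5) + (-2)·(-2) + (-1)·(-1)) / 4 = 34/4 = 8.5
  S[X,Y] = ((-2)·(-4.8) + (0)·(2.2) + (5)·(-1.8) + (-2)·(2.2) + (-1)·(2.2)) / 4 = -6/4 = -1.5
  S[X,Z] = ((-2)·(2.8) + (0)·(-3.2) + (5)·(1.8) + (-2)·(-4.2) + (-1)·(2.8)) / 4 = 9/4 = 2.25
  S[Y,Y] = ((-4.8)·(-4.8) + (2.2)·(2.2) + (-1.8)·(-1.8) + (2.2)·(2.2) + (2.2)·(2.2)) / 4 = 40.8/4 = 10.2
  S[Y,Z] = ((-4.8)·(2.8) + (2.2)·(-3.2) + (-1.8)·(1.8) + (2.2)·(-4.2) + (2.2)·(2.8)) / 4 = -26.8/4 = -6.7
  S[Z,Z] = ((2.8)·(2.8) + (-3.2)·(-3.2) + (1.8)·(1.8) + (-4.2)·(-4.2) + (2.8)·(2.8)) / 4 = 46.8/4 = 11.7

S is symmetric (S[j,i] = S[i,j]). Assembling:

S = [[8.5, -1.5, 2.25],
 [-1.5, 10.2, -6.7],
 [2.25, -6.7, 11.7]]


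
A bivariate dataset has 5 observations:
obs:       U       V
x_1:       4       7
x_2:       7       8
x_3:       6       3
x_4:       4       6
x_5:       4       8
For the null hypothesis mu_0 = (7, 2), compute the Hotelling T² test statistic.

Step 1 — sample mean vector:
  mean(U) = (4 + 7 + 6 + 4 + 4) / 5 = 25/5 = 5
  mean(V) = (7 + 8 + 3 + 6 + 8) / 5 = 32/5 = 6.4
  x̄ = (5, 6.4),  deviation x̄ - mu_0 = (5, 6.4) - (7, 2) = (-2, 4.4).

Step 2 — sample covariance matrix, S[i,j] = (1/(n-1)) · Σ_k (x_{k,i} - mean_i) · (x_{k,j} - mean_j), divisor n-1 = 4:
  S[U,U] = ((-1)·(-1) + (2)·(2) + (1)·(1) + (-1)·(-1) + (-1)·(-1)) / 4 = 8/4 = 2
  S[U,V] = ((-1)·(0.6) + (2)·(1.6) + (1)·(-3.4) + (-1)·(-0.4) + (-1)·(1.6)) / 4 = -2/4 = -0.5
  S[V,V] = ((0.6)·(0.6) + (1.6)·(1.6) + (-3.4)·(-3.4) + (-0.4)·(-0.4) + (1.6)·(1.6)) / 4 = 17.2/4 = 4.3
  S = [[2, -0.5],
 [-0.5, 4.3]].

Step 3 — invert S. det(S) = 2·4.3 - (-0.5)² = 8.35.
  S^{-1} = (1/det) · [[d, -b], [-b, a]] = [[0.515, 0.0599],
 [0.0599, 0.2395]].

Step 4 — quadratic form (x̄ - mu_0)^T · S^{-1} · (x̄ - mu_0):
  S^{-1} · (x̄ - mu_0) = (-0.7665, 0.9341),
  (x̄ - mu_0)^T · [...] = (-2)·(-0.7665) + (4.4)·(0.9341) = 5.6431.

Step 5 — scale by n: T² = 5 · 5.6431 = 28.2156.

T² ≈ 28.2156


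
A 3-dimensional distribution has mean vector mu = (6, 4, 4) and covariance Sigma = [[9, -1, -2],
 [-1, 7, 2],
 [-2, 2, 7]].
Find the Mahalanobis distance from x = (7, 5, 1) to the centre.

Step 1 — centre the observation: (x - mu) = (1, 1, -3).

Step 2 — invert Sigma (cofactor / det for 3×3, or solve directly):
  Sigma^{-1} = [[0.119, 0.0079, 0.0317],
 [0.0079, 0.1561, -0.0423],
 [0.0317, -0.0423, 0.164]].

Step 3 — form the quadratic (x - mu)^T · Sigma^{-1} · (x - mu):
  Sigma^{-1} · (x - mu) = (0.0317, 0.291, -0.5026).
  (x - mu)^T · [Sigma^{-1} · (x - mu)] = (1)·(0.0317) + (1)·(0.291) + (-3)·(-0.5026) = 1.8307.

Step 4 — take square root: d = √(1.8307) ≈ 1.353.

d(x, mu) = √(1.8307) ≈ 1.353


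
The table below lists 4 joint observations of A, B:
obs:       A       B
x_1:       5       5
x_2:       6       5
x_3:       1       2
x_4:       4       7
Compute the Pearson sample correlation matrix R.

Step 1 — column means:
  mean(A) = (5 + 6 + 1 + 4) / 4 = 16/4 = 4
  mean(B) = (5 + 5 + 2 + 7) / 4 = 19/4 = 4.75

Step 2 — sample variances and covariances s[i,j] = (1/(n-1)) · Σ_k (x_{k,i} - mean_i) · (x_{k,j} - mean_j), with n-1 = 3:
  s[A,A] = ((1)·(1) + (2)·(2) + (-3)·(-3) + (0)·(0)) / 3 = 14/3 = 4.6667
  s[A,B] = ((1)·(0.25) + (2)·(0.25) + (-3)·(-2.75) + (0)·(2.25)) / 3 = 9/3 = 3
  s[B,B] = ((0.25)·(0.25) + (0.25)·(0.25) + (-2.75)·(-2.75) + (2.25)·(2.25)) / 3 = 12.75/3 = 4.25
  Sample standard deviations s_i = √(s[i,i]):
  s(A) = √(4.6667) = 2.1602
  s(B) = √(4.25) = 2.0616

Step 3 — r_{ij} = s_{ij} / (s_i · s_j):
  r[A,A] = 1 (diagonal).
  r[A,B] = 3 / (2.1602 · 2.0616) = 3 / 4.4535 = 0.6736
  r[B,B] = 1 (diagonal).

R is symmetric with unit diagonal. Assembling:

R = [[1, 0.6736],
 [0.6736, 1]]


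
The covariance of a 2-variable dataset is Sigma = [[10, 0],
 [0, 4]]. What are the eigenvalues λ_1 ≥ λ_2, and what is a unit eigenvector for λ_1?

Step 1 — characteristic polynomial of 2×2 Sigma:
  det(Sigma - λI) = λ² - trace · λ + det = 0.
  trace = 10 + 4 = 14, det = 10·4 - (0)² = 40.
Step 2 — discriminant:
  Δ = trace² - 4·det = 196 - 160 = 36.
Step 3 — eigenvalues:
  λ = (trace ± √Δ)/2 = (14 ± 6)/2,
  λ_1 = 10,  λ_2 = 4.

Step 4 — unit eigenvector for λ_1: Sigma is diagonal, so its eigenvectors are the coordinate axes. λ_1 = 10 is the diagonal entry on the first coordinate axis, hence
  v_1 = (1, 0) (||v_1|| = 1).

λ_1 = 10,  λ_2 = 4;  v_1 ≈ (1, 0)


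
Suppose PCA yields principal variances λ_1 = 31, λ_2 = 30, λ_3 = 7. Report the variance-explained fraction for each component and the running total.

Step 1 — total variance = trace(Sigma) = Σ λ_i = 31 + 30 + 7 = 68.

Step 2 — fraction explained by component i = λ_i / Σ λ:
  PC1: 31/68 = 0.4559
  PC2: 30/68 = 0.4412
  PC3: 7/68 = 0.1029

Step 3 — cumulative fraction after k components = (λ_1 + ... + λ_k) / Σ λ:
  k = 1: 31/68 = 0.4559
  k = 2: (31 + 30)/68 = 61/68 = 0.8971
  k = 3: (31 + 30 + 7)/68 = 68/68 = 1

Summary (fraction, with percent):

explained: PC1 0.4559 (45.59%), PC2 0.4412 (44.12%), PC3 0.1029 (10.29%);  cumulative: 0.4559, 0.8971, 1


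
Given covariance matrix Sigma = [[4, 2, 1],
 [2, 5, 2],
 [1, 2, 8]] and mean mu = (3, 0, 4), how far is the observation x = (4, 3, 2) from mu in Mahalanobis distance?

Step 1 — centre the observation: (x - mu) = (1, 3, -2).

Step 2 — invert Sigma (cofactor / det for 3×3, or solve directly):
  Sigma^{-1} = [[0.313, -0.1217, -0.0087],
 [-0.1217, 0.2696, -0.0522],
 [-0.0087, -0.0522, 0.1391]].

Step 3 — form the quadratic (x - mu)^T · Sigma^{-1} · (x - mu):
  Sigma^{-1} · (x - mu) = (-0.0348, 0.7913, -0.4435).
  (x - mu)^T · [Sigma^{-1} · (x - mu)] = (1)·(-0.0348) + (3)·(0.7913) + (-2)·(-0.4435) = 3.2261.

Step 4 — take square root: d = √(3.2261) ≈ 1.7961.

d(x, mu) = √(3.2261) ≈ 1.7961


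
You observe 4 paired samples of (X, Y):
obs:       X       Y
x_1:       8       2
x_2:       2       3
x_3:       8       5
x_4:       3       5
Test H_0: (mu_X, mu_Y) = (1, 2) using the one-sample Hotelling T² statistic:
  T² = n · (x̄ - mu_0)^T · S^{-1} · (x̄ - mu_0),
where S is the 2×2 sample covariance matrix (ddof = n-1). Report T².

Step 1 — sample mean vector:
  mean(X) = (8 + 2 + 8 + 3) / 4 = 21/4 = 5.25
  mean(Y) = (2 + 3 + 5 + 5) / 4 = 15/4 = 3.75
  x̄ = (5.25, 3.75),  deviation x̄ - mu_0 = (5.25, 3.75) - (1, 2) = (4.25, 1.75).

Step 2 — sample covariance matrix, S[i,j] = (1/(n-1)) · Σ_k (x_{k,i} - mean_i) · (x_{k,j} - mean_j), divisor n-1 = 3:
  S[X,X] = ((2.75)·(2.75) + (-3.25)·(-3.25) + (2.75)·(2.75) + (-2.25)·(-2.25)) / 3 = 30.75/3 = 10.25
  S[X,Y] = ((2.75)·(-1.75) + (-3.25)·(-0.75) + (2.75)·(1.25) + (-2.25)·(1.25)) / 3 = -1.75/3 = -0.5833
  S[Y,Y] = ((-1.75)·(-1.75) + (-0.75)·(-0.75) + (1.25)·(1.25) + (1.25)·(1.25)) / 3 = 6.75/3 = 2.25
  S = [[10.25, -0.5833],
 [-0.5833, 2.25]].

Step 3 — invert S. det(S) = 10.25·2.25 - (-0.5833)² = 22.7222.
  S^{-1} = (1/det) · [[d, -b], [-b, a]] = [[0.099, 0.0257],
 [0.0257, 0.4511]].

Step 4 — quadratic form (x̄ - mu_0)^T · S^{-1} · (x̄ - mu_0):
  S^{-1} · (x̄ - mu_0) = (0.4658, 0.8985),
  (x̄ - mu_0)^T · [...] = (4.25)·(0.4658) + (1.75)·(0.8985) = 3.552.

Step 5 — scale by n: T² = 4 · 3.552 = 14.2078.

T² ≈ 14.2078


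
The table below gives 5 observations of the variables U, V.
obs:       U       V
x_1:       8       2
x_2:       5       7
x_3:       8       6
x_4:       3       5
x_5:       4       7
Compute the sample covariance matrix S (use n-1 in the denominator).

Step 1 — column means:
  mean(U) = (8 + 5 + 8 + 3 + 4) / 5 = 28/5 = 5.6
  mean(V) = (2 + 7 + 6 + 5 + 7) / 5 = 27/5 = 5.4

Step 2 — sample covariance S[i,j] = (1/(n-1)) · Σ_k (x_{k,i} - mean_i) · (x_{k,j} - mean_j), with n-1 = 4.
  S[U,U] = ((2.4)·(2.4) + (-0.6)·(-0.6) + (2.4)·(2.4) + (-2.6)·(-2.6) + (-1.6)·(-1.6)) / 4 = 21.2/4 = 5.3
  S[U,V] = ((2.4)·(-3.4) + (-0.6)·(1.6) + (2.4)·(0.6) + (-2.6)·(-0.4) + (-1.6)·(1.6)) / 4 = -9.2/4 = -2.3
  S[V,V] = ((-3.4)·(-3.4) + (1.6)·(1.6) + (0.6)·(0.6) + (-0.4)·(-0.4) + (1.6)·(1.6)) / 4 = 17.2/4 = 4.3

S is symmetric (S[j,i] = S[i,j]). Assembling:

S = [[5.3, -2.3],
 [-2.3, 4.3]]


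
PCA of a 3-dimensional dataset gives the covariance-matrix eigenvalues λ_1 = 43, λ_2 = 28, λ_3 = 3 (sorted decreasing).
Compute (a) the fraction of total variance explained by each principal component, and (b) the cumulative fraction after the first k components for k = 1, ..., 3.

Step 1 — total variance = trace(Sigma) = Σ λ_i = 43 + 28 + 3 = 74.

Step 2 — fraction explained by component i = λ_i / Σ λ:
  PC1: 43/74 = 0.5811
  PC2: 28/74 = 0.3784
  PC3: 3/74 = 0.0405

Step 3 — cumulative fraction after k components = (λ_1 + ... + λ_k) / Σ λ:
  k = 1: 43/74 = 0.5811
  k = 2: (43 + 28)/74 = 71/74 = 0.9595
  k = 3: (43 + 28 + 3)/74 = 74/74 = 1

Summary (fraction, with percent):

explained: PC1 0.5811 (58.11%), PC2 0.3784 (37.84%), PC3 0.0405 (4.05%);  cumulative: 0.5811, 0.9595, 1


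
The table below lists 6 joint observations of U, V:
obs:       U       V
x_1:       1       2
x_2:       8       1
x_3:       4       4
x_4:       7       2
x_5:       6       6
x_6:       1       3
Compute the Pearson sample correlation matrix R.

Step 1 — column means:
  mean(U) = (1 + 8 + 4 + 7 + 6 + 1) / 6 = 27/6 = 4.5
  mean(V) = (2 + 1 + 4 + 2 + 6 + 3) / 6 = 18/6 = 3

Step 2 — sample variances and covariances s[i,j] = (1/(n-1)) · Σ_k (x_{k,i} - mean_i) · (x_{k,j} - mean_j), with n-1 = 5:
  s[U,U] = ((-3.5)·(-3.5) + (3.5)·(3.5) + (-0.5)·(-0.5) + (2.5)·(2.5) + (1.5)·(1.5) + (-3.5)·(-3.5)) / 5 = 45.5/5 = 9.1
  s[U,V] = ((-3.5)·(-1) + (3.5)·(-2) + (-0.5)·(1) + (2.5)·(-1) + (1.5)·(3) + (-3.5)·(0)) / 5 = -2/5 = -0.4
  s[V,V] = ((-1)·(-1) + (-2)·(-2) + (1)·(1) + (-1)·(-1) + (3)·(3) + (0)·(0)) / 5 = 16/5 = 3.2
  Sample standard deviations s_i = √(s[i,i]):
  s(U) = √(9.1) = 3.0166
  s(V) = √(3.2) = 1.7889

Step 3 — r_{ij} = s_{ij} / (s_i · s_j):
  r[U,U] = 1 (diagonal).
  r[U,V] = -0.4 / (3.0166 · 1.7889) = -0.4 / 5.3963 = -0.0741
  r[V,V] = 1 (diagonal).

R is symmetric with unit diagonal. Assembling:

R = [[1, -0.0741],
 [-0.0741, 1]]


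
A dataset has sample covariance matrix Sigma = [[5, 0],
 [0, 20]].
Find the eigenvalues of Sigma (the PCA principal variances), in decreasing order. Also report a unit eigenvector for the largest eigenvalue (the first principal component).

Step 1 — characteristic polynomial of 2×2 Sigma:
  det(Sigma - λI) = λ² - trace · λ + det = 0.
  trace = 5 + 20 = 25, det = 5·20 - (0)² = 100.
Step 2 — discriminant:
  Δ = trace² - 4·det = 625 - 400 = 225.
Step 3 — eigenvalues:
  λ = (trace ± √Δ)/2 = (25 ± 15)/2,
  λ_1 = 20,  λ_2 = 5.

Step 4 — unit eigenvector for λ_1: Sigma is diagonal, so its eigenvectors are the coordinate axes. λ_1 = 20 is the diagonal entry on the second coordinate axis, hence
  v_1 = (0, 1) (||v_1|| = 1).

λ_1 = 20,  λ_2 = 5;  v_1 ≈ (0, 1)


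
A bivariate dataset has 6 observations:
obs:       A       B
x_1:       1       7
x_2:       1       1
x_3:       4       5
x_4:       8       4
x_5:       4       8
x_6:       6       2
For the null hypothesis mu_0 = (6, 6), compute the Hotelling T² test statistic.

Step 1 — sample mean vector:
  mean(A) = (1 + 1 + 4 + 8 + 4 + 6) / 6 = 24/6 = 4
  mean(B) = (7 + 1 + 5 + 4 + 8 + 2) / 6 = 27/6 = 4.5
  x̄ = (4, 4.5),  deviation x̄ - mu_0 = (4, 4.5) - (6, 6) = (-2, -1.5).

Step 2 — sample covariance matrix, S[i,j] = (1/(n-1)) · Σ_k (x_{k,i} - mean_i) · (x_{k,j} - mean_j), divisor n-1 = 5:
  S[A,A] = ((-3)·(-3) + (-3)·(-3) + (0)·(0) + (4)·(4) + (0)·(0) + (2)·(2)) / 5 = 38/5 = 7.6
  S[A,B] = ((-3)·(2.5) + (-3)·(-3.5) + (0)·(0.5) + (4)·(-0.5) + (0)·(3.5) + (2)·(-2.5)) / 5 = -4/5 = -0.8
  S[B,B] = ((2.5)·(2.5) + (-3.5)·(-3.5) + (0.5)·(0.5) + (-0.5)·(-0.5) + (3.5)·(3.5) + (-2.5)·(-2.5)) / 5 = 37.5/5 = 7.5
  S = [[7.6, -0.8],
 [-0.8, 7.5]].

Step 3 — invert S. det(S) = 7.6·7.5 - (-0.8)² = 56.36.
  S^{-1} = (1/det) · [[d, -b], [-b, a]] = [[0.1331, 0.0142],
 [0.0142, 0.1348]].

Step 4 — quadratic form (x̄ - mu_0)^T · S^{-1} · (x̄ - mu_0):
  S^{-1} · (x̄ - mu_0) = (-0.2874, -0.2307),
  (x̄ - mu_0)^T · [...] = (-2)·(-0.2874) + (-1.5)·(-0.2307) = 0.9209.

Step 5 — scale by n: T² = 6 · 0.9209 = 5.5252.

T² ≈ 5.5252


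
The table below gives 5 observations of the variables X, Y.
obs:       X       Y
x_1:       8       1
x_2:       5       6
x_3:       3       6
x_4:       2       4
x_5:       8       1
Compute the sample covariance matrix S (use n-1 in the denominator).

Step 1 — column means:
  mean(X) = (8 + 5 + 3 + 2 + 8) / 5 = 26/5 = 5.2
  mean(Y) = (1 + 6 + 6 + 4 + 1) / 5 = 18/5 = 3.6

Step 2 — sample covariance S[i,j] = (1/(n-1)) · Σ_k (x_{k,i} - mean_i) · (x_{k,j} - mean_j), with n-1 = 4.
  S[X,X] = ((2.8)·(2.8) + (-0.2)·(-0.2) + (-2.2)·(-2.2) + (-3.2)·(-3.2) + (2.8)·(2.8)) / 4 = 30.8/4 = 7.7
  S[X,Y] = ((2.8)·(-2.6) + (-0.2)·(2.4) + (-2.2)·(2.4) + (-3.2)·(0.4) + (2.8)·(-2.6)) / 4 = -21.6/4 = -5.4
  S[Y,Y] = ((-2.6)·(-2.6) + (2.4)·(2.4) + (2.4)·(2.4) + (0.4)·(0.4) + (-2.6)·(-2.6)) / 4 = 25.2/4 = 6.3

S is symmetric (S[j,i] = S[i,j]). Assembling:

S = [[7.7, -5.4],
 [-5.4, 6.3]]


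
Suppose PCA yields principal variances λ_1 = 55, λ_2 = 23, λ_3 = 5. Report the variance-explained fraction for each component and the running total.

Step 1 — total variance = trace(Sigma) = Σ λ_i = 55 + 23 + 5 = 83.

Step 2 — fraction explained by component i = λ_i / Σ λ:
  PC1: 55/83 = 0.6627
  PC2: 23/83 = 0.2771
  PC3: 5/83 = 0.0602

Step 3 — cumulative fraction after k components = (λ_1 + ... + λ_k) / Σ λ:
  k = 1: 55/83 = 0.6627
  k = 2: (55 + 23)/83 = 78/83 = 0.9398
  k = 3: (55 + 23 + 5)/83 = 83/83 = 1

Summary (fraction, with percent):

explained: PC1 0.6627 (66.27%), PC2 0.2771 (27.71%), PC3 0.0602 (6.02%);  cumulative: 0.6627, 0.9398, 1


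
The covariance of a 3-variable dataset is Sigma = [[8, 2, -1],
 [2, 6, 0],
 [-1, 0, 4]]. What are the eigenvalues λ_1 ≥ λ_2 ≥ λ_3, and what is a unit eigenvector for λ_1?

Step 1 — characteristic polynomial p(λ) = det(λI - Sigma) = λ³ - tr·λ² + c_1·λ - det, where tr = trace, c_1 = sum of the principal 2×2 minors, det = det(Sigma):
  tr = 8 + 6 + 4 = 18,
  c_1 = (8·6 - (2)²) + (8·4 - (-1)²) + (6·4 - (0)²) = 44 + 31 + 24 = 99,
  det = 8·(6·4 - (0)²) - (2)·((2)·4 - (0)·(-1)) + (-1)·((2)·(0) - 6·(-1)) = 8·(24) - (2)·(8) + (-1)·(6) = 170.
  So p(λ) = λ³ - 18λ² + 99λ - 170.
Step 2 — look for an integer root (rational root theorem: any rational root is an integer divisor of 170). Testing λ = 5:
  p(5) = 125 - 450 + 495 - 170 = 0  ✓
  Dividing out (λ - 5): p(λ) = (λ - 5)(λ² - 13λ + 34).
Step 3 — remaining eigenvalues from the quadratic λ² - 13λ + 34 = 0:
  Δ = 13² - 4·34 = 169 - 136 = 33,  λ = (13 ± √33)/2 = (13 ± 5.7446)/2 ≈ 9.3723 or 3.6277.
  Sorted: λ_1 = 9.3723,  λ_2 = 5,  λ_3 = 3.6277  (check: sum = 18 = tr ✓).

Step 4 — unit eigenvector for λ_1 ≈ 9.3723: v spans the null space of (Sigma - λ_1 I), whose rows are
  r_1 = (-1.3723, 2, -1),  r_2 = (2, -3.3723, 0),  r_3 = (-1, 0, -5.3723).
  v is orthogonal to every row, so take v ∝ r_1 × r_2 = ((2)·(0) - (-1)·(-3.3723), (-1)·(2) - (-1.3723)·(0), (-1.3723)·(-3.3723) - (2)·(2)) ≈ (-3.3723, -2, 0.6277).
  Rescale (multiply by -1 so the first nonzero entry is positive): u = (3.3723, 2, -0.6277).
  ||u|| = √((3.3723)² + (2)² + (-0.6277)²) = √(15.7663) ≈ 3.9707,  v_1 = u/||u|| ≈ (0.8493, 0.5037, -0.1581) (||v_1|| = 1).

λ_1 = 9.3723,  λ_2 = 5,  λ_3 = 3.6277;  v_1 ≈ (0.8493, 0.5037, -0.1581)


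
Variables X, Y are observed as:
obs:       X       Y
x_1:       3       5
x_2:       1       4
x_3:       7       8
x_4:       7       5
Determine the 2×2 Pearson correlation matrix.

Step 1 — column means:
  mean(X) = (3 + 1 + 7 + 7) / 4 = 18/4 = 4.5
  mean(Y) = (5 + 4 + 8 + 5) / 4 = 22/4 = 5.5

Step 2 — sample variances and covariances s[i,j] = (1/(n-1)) · Σ_k (x_{k,i} - mean_i) · (x_{k,j} - mean_j), with n-1 = 3:
  s[X,X] = ((-1.5)·(-1.5) + (-3.5)·(-3.5) + (2.5)·(2.5) + (2.5)·(2.5)) / 3 = 27/3 = 9
  s[X,Y] = ((-1.5)·(-0.5) + (-3.5)·(-1.5) + (2.5)·(2.5) + (2.5)·(-0.5)) / 3 = 11/3 = 3.6667
  s[Y,Y] = ((-0.5)·(-0.5) + (-1.5)·(-1.5) + (2.5)·(2.5) + (-0.5)·(-0.5)) / 3 = 9/3 = 3
  Sample standard deviations s_i = √(s[i,i]):
  s(X) = √(9) = 3
  s(Y) = √(3) = 1.7321

Step 3 — r_{ij} = s_{ij} / (s_i · s_j):
  r[X,X] = 1 (diagonal).
  r[X,Y] = 3.6667 / (3 · 1.7321) = 3.6667 / 5.1962 = 0.7057
  r[Y,Y] = 1 (diagonal).

R is symmetric with unit diagonal. Assembling:

R = [[1, 0.7057],
 [0.7057, 1]]


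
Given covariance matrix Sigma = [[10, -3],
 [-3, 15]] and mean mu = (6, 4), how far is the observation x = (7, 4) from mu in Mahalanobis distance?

Step 1 — centre the observation: (x - mu) = (1, 0).

Step 2 — invert Sigma. det(Sigma) = 10·15 - (-3)² = 141.
  Sigma^{-1} = (1/det) · [[d, -b], [-b, a]] = [[0.1064, 0.0213],
 [0.0213, 0.0709]].

Step 3 — form the quadratic (x - mu)^T · Sigma^{-1} · (x - mu):
  Sigma^{-1} · (x - mu) = (0.1064, 0.0213).
  (x - mu)^T · [Sigma^{-1} · (x - mu)] = (1)·(0.1064) + (0)·(0.0213) = 0.1064.

Step 4 — take square root: d = √(0.1064) ≈ 0.3262.

d(x, mu) = √(0.1064) ≈ 0.3262


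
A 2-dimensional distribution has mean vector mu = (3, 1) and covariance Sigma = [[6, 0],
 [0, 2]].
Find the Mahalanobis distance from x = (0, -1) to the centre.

Step 1 — centre the observation: (x - mu) = (-3, -2).

Step 2 — invert Sigma. det(Sigma) = 6·2 - (0)² = 12.
  Sigma^{-1} = (1/det) · [[d, -b], [-b, a]] = [[0.1667, 0],
 [0, 0.5]].

Step 3 — form the quadratic (x - mu)^T · Sigma^{-1} · (x - mu):
  Sigma^{-1} · (x - mu) = (-0.5, -1).
  (x - mu)^T · [Sigma^{-1} · (x - mu)] = (-3)·(-0.5) + (-2)·(-1) = 3.5.

Step 4 — take square root: d = √(3.5) ≈ 1.8708.

d(x, mu) = √(3.5) ≈ 1.8708


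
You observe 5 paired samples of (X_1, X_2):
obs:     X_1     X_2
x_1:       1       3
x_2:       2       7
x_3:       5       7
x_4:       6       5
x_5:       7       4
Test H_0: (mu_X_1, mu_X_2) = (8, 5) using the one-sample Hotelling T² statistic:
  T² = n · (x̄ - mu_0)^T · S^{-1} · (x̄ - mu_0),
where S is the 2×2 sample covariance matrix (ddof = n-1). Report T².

Step 1 — sample mean vector:
  mean(X_1) = (1 + 2 + 5 + 6 + 7) / 5 = 21/5 = 4.2
  mean(X_2) = (3 + 7 + 7 + 5 + 4) / 5 = 26/5 = 5.2
  x̄ = (4.2, 5.2),  deviation x̄ - mu_0 = (4.2, 5.2) - (8, 5) = (-3.8, 0.2).

Step 2 — sample covariance matrix, S[i,j] = (1/(n-1)) · Σ_k (x_{k,i} - mean_i) · (x_{k,j} - mean_j), divisor n-1 = 4:
  S[X_1,X_1] = ((-3.2)·(-3.2) + (-2.2)·(-2.2) + (0.8)·(0.8) + (1.8)·(1.8) + (2.8)·(2.8)) / 4 = 26.8/4 = 6.7
  S[X_1,X_2] = ((-3.2)·(-2.2) + (-2.2)·(1.8) + (0.8)·(1.8) + (1.8)·(-0.2) + (2.8)·(-1.2)) / 4 = 0.8/4 = 0.2
  S[X_2,X_2] = ((-2.2)·(-2.2) + (1.8)·(1.8) + (1.8)·(1.8) + (-0.2)·(-0.2) + (-1.2)·(-1.2)) / 4 = 12.8/4 = 3.2
  S = [[6.7, 0.2],
 [0.2, 3.2]].

Step 3 — invert S. det(S) = 6.7·3.2 - (0.2)² = 21.4.
  S^{-1} = (1/det) · [[d, -b], [-b, a]] = [[0.1495, -0.0093],
 [-0.0093, 0.3131]].

Step 4 — quadratic form (x̄ - mu_0)^T · S^{-1} · (x̄ - mu_0):
  S^{-1} · (x̄ - mu_0) = (-0.5701, 0.0981),
  (x̄ - mu_0)^T · [...] = (-3.8)·(-0.5701) + (0.2)·(0.0981) = 2.186.

Step 5 — scale by n: T² = 5 · 2.186 = 10.9299.

T² ≈ 10.9299


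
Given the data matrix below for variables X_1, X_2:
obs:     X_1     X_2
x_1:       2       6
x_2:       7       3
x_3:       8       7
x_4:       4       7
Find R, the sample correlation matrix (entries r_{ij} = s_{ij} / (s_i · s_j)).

Step 1 — column means:
  mean(X_1) = (2 + 7 + 8 + 4) / 4 = 21/4 = 5.25
  mean(X_2) = (6 + 3 + 7 + 7) / 4 = 23/4 = 5.75

Step 2 — sample variances and covariances s[i,j] = (1/(n-1)) · Σ_k (x_{k,i} - mean_i) · (x_{k,j} - mean_j), with n-1 = 3:
  s[X_1,X_1] = ((-3.25)·(-3.25) + (1.75)·(1.75) + (2.75)·(2.75) + (-1.25)·(-1.25)) / 3 = 22.75/3 = 7.5833
  s[X_1,X_2] = ((-3.25)·(0.25) + (1.75)·(-2.75) + (2.75)·(1.25) + (-1.25)·(1.25)) / 3 = -3.75/3 = -1.25
  s[X_2,X_2] = ((0.25)·(0.25) + (-2.75)·(-2.75) + (1.25)·(1.25) + (1.25)·(1.25)) / 3 = 10.75/3 = 3.5833
  Sample standard deviations s_i = √(s[i,i]):
  s(X_1) = √(7.5833) = 2.7538
  s(X_2) = √(3.5833) = 1.893

Step 3 — r_{ij} = s_{ij} / (s_i · s_j):
  r[X_1,X_1] = 1 (diagonal).
  r[X_1,X_2] = -1.25 / (2.7538 · 1.893) = -1.25 / 5.2128 = -0.2398
  r[X_2,X_2] = 1 (diagonal).

R is symmetric with unit diagonal. Assembling:

R = [[1, -0.2398],
 [-0.2398, 1]]


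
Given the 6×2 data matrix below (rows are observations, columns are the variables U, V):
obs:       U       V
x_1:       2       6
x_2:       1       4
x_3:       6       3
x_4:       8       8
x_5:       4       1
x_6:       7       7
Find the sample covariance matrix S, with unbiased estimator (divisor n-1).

Step 1 — column means:
  mean(U) = (2 + 1 + 6 + 8 + 4 + 7) / 6 = 28/6 = 4.6667
  mean(V) = (6 + 4 + 3 + 8 + 1 + 7) / 6 = 29/6 = 4.8333

Step 2 — sample covariance S[i,j] = (1/(n-1)) · Σ_k (x_{k,i} - mean_i) · (x_{k,j} - mean_j), with n-1 = 5.
  S[U,U] = ((-2.6667)·(-2.6667) + (-3.6667)·(-3.6667) + (1.3333)·(1.3333) + (3.3333)·(3.3333) + (-0.6667)·(-0.6667) + (2.3333)·(2.3333)) / 5 = 39.3333/5 = 7.8667
  S[U,V] = ((-2.6667)·(1.1667) + (-3.6667)·(-0.8333) + (1.3333)·(-1.8333) + (3.3333)·(3.1667) + (-0.6667)·(-3.8333) + (2.3333)·(2.1667)) / 5 = 15.6667/5 = 3.1333
  S[V,V] = ((1.1667)·(1.1667) + (-0.8333)·(-0.8333) + (-1.8333)·(-1.8333) + (3.1667)·(3.1667) + (-3.8333)·(-3.8333) + (2.1667)·(2.1667)) / 5 = 34.8333/5 = 6.9667

S is symmetric (S[j,i] = S[i,j]). Assembling:

S = [[7.8667, 3.1333],
 [3.1333, 6.9667]]


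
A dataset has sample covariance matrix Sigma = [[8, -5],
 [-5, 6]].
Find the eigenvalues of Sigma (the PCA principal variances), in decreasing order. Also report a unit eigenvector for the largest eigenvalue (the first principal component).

Step 1 — characteristic polynomial of 2×2 Sigma:
  det(Sigma - λI) = λ² - trace · λ + det = 0.
  trace = 8 + 6 = 14, det = 8·6 - (-5)² = 23.
Step 2 — discriminant:
  Δ = trace² - 4·det = 196 - 92 = 104.
Step 3 — eigenvalues:
  λ = (trace ± √Δ)/2 = (14 ± 10.198)/2,
  λ_1 = 12.099,  λ_2 = 1.901.

Step 4 — unit eigenvector for λ_1: solve (Sigma - λ_1 I)v = 0. First row:
  (8 - 12.099)·v_x + (-5)·v_y = 0, i.e. (-4.099)·v_x + (-5)·v_y = 0,
  so v ∝ (b, λ_1 - a) = (-5, 4.099); multiply by -1 so the first entry is positive: u = (5, -4.099).
  ||u|| = √((5)² + (-4.099)²) = √(41.802) ≈ 6.4654,
  v_1 = u/||u|| ≈ (0.7733, -0.634) (||v_1|| = 1).

λ_1 = 12.099,  λ_2 = 1.901;  v_1 ≈ (0.7733, -0.634)
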